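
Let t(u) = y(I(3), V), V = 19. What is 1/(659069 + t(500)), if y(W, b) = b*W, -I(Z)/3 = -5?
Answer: 1/659354 ≈ 1.5166e-6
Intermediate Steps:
I(Z) = 15 (I(Z) = -3*(-5) = 15)
y(W, b) = W*b
t(u) = 285 (t(u) = 15*19 = 285)
1/(659069 + t(500)) = 1/(659069 + 285) = 1/659354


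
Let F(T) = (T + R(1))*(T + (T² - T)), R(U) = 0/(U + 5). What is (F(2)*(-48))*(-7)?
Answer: 2688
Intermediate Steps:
R(U) = 0 (R(U) = 0/(5 + U) = 0)
F(T) = T³ (F(T) = (T + 0)*(T + (T² - T)) = T*T² = T³)
(F(2)*(-48))*(-7) = (2³*(-48))*(-7) = (8*(-48))*(-7) = -384*(-7) = 2688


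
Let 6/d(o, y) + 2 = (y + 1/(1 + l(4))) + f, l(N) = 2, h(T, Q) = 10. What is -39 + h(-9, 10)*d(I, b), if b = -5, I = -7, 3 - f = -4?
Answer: 141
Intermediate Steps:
f = 7 (f = 3 - 1*(-4) = 3 + 4 = 7)
d(o, y) = 6/(16/3 + y) (d(o, y) = 6/(-2 + ((y + 1/(1 + 2)) + 7)) = 6/(-2 + ((y + 1/3) + 7)) = 6/(-2 + ((y + ⅓) + 7)) = 6/(-2 + ((⅓ + y) + 7)) = 6/(-2 + (22/3 + y)) = 6/(16/3 + y))
-39 + h(-9, 10)*d(I, b) = -39 + 10*(18/(16 + 3*(-5))) = -39 + 10*(18/(16 - 15)) = -39 + 10*(18/1) = -39 + 10*(18*1) = -39 + 10*18 = -39 + 180 = 141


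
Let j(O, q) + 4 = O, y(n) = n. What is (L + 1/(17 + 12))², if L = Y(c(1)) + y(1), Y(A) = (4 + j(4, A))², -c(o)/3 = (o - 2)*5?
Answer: 244036/841 ≈ 290.17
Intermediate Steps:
c(o) = 30 - 15*o (c(o) = -3*(o - 2)*5 = -3*(-2 + o)*5 = -3*(-10 + 5*o) = 30 - 15*o)
j(O, q) = -4 + O
Y(A) = 16 (Y(A) = (4 + (-4 + 4))² = (4 + 0)² = 4² = 16)
L = 17 (L = 16 + 1 = 17)
(L + 1/(17 + 12))² = (17 + 1/(17 + 12))² = (17 + 1/29)² = (494/29)² = 244036/841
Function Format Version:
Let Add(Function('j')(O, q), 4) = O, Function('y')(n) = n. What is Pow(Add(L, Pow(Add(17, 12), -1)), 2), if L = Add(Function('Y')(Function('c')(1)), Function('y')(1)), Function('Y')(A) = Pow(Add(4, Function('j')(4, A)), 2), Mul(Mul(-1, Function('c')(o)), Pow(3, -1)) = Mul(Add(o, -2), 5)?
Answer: Rational(244036, 841) ≈ 290.17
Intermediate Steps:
Function('c')(o) = Add(30, Mul(-15, o)) (Function('c')(o) = Mul(-3, Mul(Add(o, -2), 5)) = Mul(-3, Mul(Add(-2, o), 5)) = Mul(-3, Add(-10, Mul(5, o))) = Add(30, Mul(-15, o)))
Function('j')(O, q) = Add(-4, O)
Function('Y')(A) = 16 (Function('Y')(A) = Pow(Add(4, Add(-4, 4)), 2) = Pow(Add(4, 0), 2) = Pow(4, 2) = 16)
L = 17 (L = Add(16, 1) = 17)
Pow(Add(L, Pow(Add(17, 12), -1)), 2) = Pow(Add(17, Pow(Add(17, 12), -1)), 2) = Pow(Add(17, Pow(29, -1)), 2) = Pow(Add(17, Rational(1, 29)), 2) = Pow(Rational(494, 29), 2) = Rational(244036, 841)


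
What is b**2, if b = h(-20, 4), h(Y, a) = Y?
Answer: 400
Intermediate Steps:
b = -20
b**2 = (-20)**2 = 400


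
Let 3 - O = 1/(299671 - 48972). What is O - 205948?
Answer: -51630205556/250699 ≈ -2.0595e+5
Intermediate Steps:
O = 752096/250699 (O = 3 - 1/(299671 - 48972) = 3 - 1/250699 = 752096/250699 ≈ 3.0000)
O - 205948 = 752096/250699 - 205948 = -51630205556/250699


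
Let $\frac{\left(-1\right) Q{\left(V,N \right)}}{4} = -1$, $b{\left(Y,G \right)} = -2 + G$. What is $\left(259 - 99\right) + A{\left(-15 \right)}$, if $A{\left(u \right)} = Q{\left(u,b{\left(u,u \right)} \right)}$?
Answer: $164$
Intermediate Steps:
$Q{\left(V,N \right)} = 4$ ($Q{\left(V,N \right)} = \left(-4\right) \left(-1\right) = 4$)
$A{\left(u \right)} = 4$
$\left(259 - 99\right) + A{\left(-15 \right)} = \left(259 - 99\right) + 4 = 160 + 4 = 164$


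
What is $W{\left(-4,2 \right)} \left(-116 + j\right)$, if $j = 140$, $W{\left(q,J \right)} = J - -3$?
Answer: $120$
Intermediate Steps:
$W{\left(q,J \right)} = 3 + J$ ($W{\left(q,J \right)} = J + 3 = 3 + J$)
$W{\left(-4,2 \right)} \left(-116 + j\right) = \left(3 + 2\right) \left(-116 + 140\right) = 5 \cdot 24 = 120$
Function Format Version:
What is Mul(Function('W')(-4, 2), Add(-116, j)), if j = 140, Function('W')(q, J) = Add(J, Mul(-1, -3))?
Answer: 120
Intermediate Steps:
Function('W')(q, J) = Add(3, J) (Function('W')(q, J) = Add(J, 3) = Add(3, J))
Mul(Function('W')(-4, 2), Add(-116, j)) = Mul(Add(3, 2), Add(-116, 140)) = Mul(5, 24) = 120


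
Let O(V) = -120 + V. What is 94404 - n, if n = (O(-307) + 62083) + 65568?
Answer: -32820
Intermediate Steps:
n = 127224 (n = ((-120 - 307) + 62083) + 65568 = (-427 + 62083) + 65568 = 61656 + 65568 = 127224)
94404 - n = 94404 - 1*127224 = 94404 - 127224 = -32820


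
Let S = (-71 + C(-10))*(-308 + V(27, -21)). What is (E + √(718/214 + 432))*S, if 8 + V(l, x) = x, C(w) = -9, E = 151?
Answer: 4070960 + 26960*√4984381/107 ≈ 4.6335e+6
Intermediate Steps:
V(l, x) = -8 + x
S = 26960 (S = (-71 - 9)*(-308 + (-8 - 21)) = -80*(-308 - 29) = -80*(-337) = 26960)
(E + √(718/214 + 432))*S = (151 + √(718/214 + 432))*26960 = (151 + √(718*(1/214) + 432))*26960 = (151 + √(359/107 + 432))*26960 = (151 + √(46583/107))*26960 = (151 + √4984381/107)*26960 = 4070960 + 26960*√4984381/107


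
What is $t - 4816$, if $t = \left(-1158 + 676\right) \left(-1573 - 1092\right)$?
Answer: $1279714$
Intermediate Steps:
$t = 1284530$ ($t = \left(-482\right) \left(-2665\right) = 1284530$)
$t - 4816 = 1284530 - 4816 = 1279714$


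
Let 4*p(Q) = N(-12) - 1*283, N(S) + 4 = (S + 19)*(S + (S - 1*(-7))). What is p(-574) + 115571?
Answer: 230939/2 ≈ 1.1547e+5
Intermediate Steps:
N(S) = -4 + (7 + 2*S)*(19 + S) (N(S) = -4 + (S + 19)*(S + (S - 1*(-7))) = -4 + (19 + S)*(S + (S + 7)) = -4 + (19 + S)*(S + (7 + S)) = -4 + (19 + S)*(7 + 2*S) = -4 + (7 + 2*S)*(19 + S))
p(Q) = -203/2 (p(Q) = ((129 + 2*(-12)**2 + 45*(-12)) - 1*283)/4 = ((129 + 2*144 - 540) - 283)/4 = ((129 + 288 - 540) - 283)/4 = (-123 - 283)/4 = (1/4)*(-406) = -203/2)
p(-574) + 115571 = -203/2 + 115571 = 230939/2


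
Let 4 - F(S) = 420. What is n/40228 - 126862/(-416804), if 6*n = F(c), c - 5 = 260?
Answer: 1902939797/6287696742 ≈ 0.30264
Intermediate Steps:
c = 265 (c = 5 + 260 = 265)
F(S) = -416 (F(S) = 4 - 1*420 = 4 - 420 = -416)
n = -208/3 (n = (⅙)*(-416) = -208/3 ≈ -69.333)
n/40228 - 126862/(-416804) = -208/3/40228 - 126862/(-416804) = -208/3*1/40228 - 126862*(-1/416804) = -52/30171 + 63431/208402 = 1902939797/6287696742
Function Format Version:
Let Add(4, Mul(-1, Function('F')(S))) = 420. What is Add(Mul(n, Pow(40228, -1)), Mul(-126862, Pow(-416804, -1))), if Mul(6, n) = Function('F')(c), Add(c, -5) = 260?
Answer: Rational(1902939797, 6287696742) ≈ 0.30264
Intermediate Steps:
c = 265 (c = Add(5, 260) = 265)
Function('F')(S) = -416 (Function('F')(S) = Add(4, Mul(-1, 420)) = Add(4, -420) = -416)
n = Rational(-208, 3) (n = Mul(Rational(1, 6), -416) = Rational(-208, 3) ≈ -69.333)
Add(Mul(n, Pow(40228, -1)), Mul(-126862, Pow(-416804, -1))) = Add(Mul(Rational(-208, 3), Pow(40228, -1)), Mul(-126862, Pow(-416804, -1))) = Add(Mul(Rational(-208, 3), Rational(1, 40228)), Mul(-126862, Rational(-1, 416804))) = Add(Rational(-52, 30171), Rational(63431, 208402)) = Rational(1902939797, 6287696742)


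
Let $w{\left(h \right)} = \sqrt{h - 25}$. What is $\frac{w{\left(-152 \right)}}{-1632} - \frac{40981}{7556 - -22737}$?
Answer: $- \frac{40981}{30293} - \frac{i \sqrt{177}}{1632} \approx -1.3528 - 0.008152 i$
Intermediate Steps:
$w{\left(h \right)} = \sqrt{-25 + h}$
$\frac{w{\left(-152 \right)}}{-1632} - \frac{40981}{7556 - -22737} = \frac{\sqrt{-25 - 152}}{-1632} - \frac{40981}{7556 - -22737} = \sqrt{-177} \left(- \frac{1}{1632}\right) - \frac{40981}{7556 + 22737} = i \sqrt{177} \left(- \frac{1}{1632}\right) - \frac{40981}{30293} = - \frac{i \sqrt{177}}{1632} - \frac{40981}{30293} = - \frac{40981}{30293} - \frac{i \sqrt{177}}{1632}$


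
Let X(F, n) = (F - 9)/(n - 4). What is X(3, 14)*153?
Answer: -459/5 ≈ -91.800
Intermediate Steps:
X(F, n) = (-9 + F)/(-4 + n)
X(3, 14)*153 = ((-9 + 3)/(-4 + 14))*153 = (-6/10)*153 = ((1/10)*(-6))*153 = -3/5*153 = -459/5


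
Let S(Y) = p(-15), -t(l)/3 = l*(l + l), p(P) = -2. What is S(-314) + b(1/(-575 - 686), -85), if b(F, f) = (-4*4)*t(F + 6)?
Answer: 5490825358/1590121 ≈ 3453.1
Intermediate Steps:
t(l) = -6*l² (t(l) = -3*l*(l + l) = -3*l*2*l = -6*l²)
S(Y) = -2
b(F, f) = 96*(6 + F)² (b(F, f) = (-4*4)*(-6*(F + 6)²) = -(-96)*(6 + F)² = 96*(6 + F)²)
S(-314) + b(1/(-575 - 686), -85) = -2 + 96*(6 + 1/(-575 - 686))² = -2 + 96*(6 + 1/(-1261))² = -2 + 96*(6 - 1/1261)² = -2 + 96*(7565/1261)² = -2 + 96*(57229225/1590121) = -2 + 5494005600/1590121 = 5490825358/1590121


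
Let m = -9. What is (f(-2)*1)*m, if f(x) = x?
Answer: 18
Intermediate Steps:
(f(-2)*1)*m = -2*1*(-9) = -2*(-9) = 18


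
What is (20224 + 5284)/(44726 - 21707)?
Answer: 25508/23019 ≈ 1.1081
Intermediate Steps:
(20224 + 5284)/(44726 - 21707) = 25508/23019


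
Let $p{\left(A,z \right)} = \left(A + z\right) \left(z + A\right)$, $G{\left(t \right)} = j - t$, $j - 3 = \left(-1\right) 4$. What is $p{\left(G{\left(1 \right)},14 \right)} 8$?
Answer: $1152$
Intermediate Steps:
$j = -1$ ($j = 3 - 4 = -1$)
$G{\left(t \right)} = -1 - t$
$p{\left(A,z \right)} = \left(A + z\right)^{2}$ ($p{\left(A,z \right)} = \left(A + z\right) \left(A + z\right) = \left(A + z\right)^{2}$)
$p{\left(G{\left(1 \right)},14 \right)} 8 = \left(\left(-1 - 1\right) + 14\right)^{2} \cdot 8 = \left(-2 + 14\right)^{2} \cdot 8 = 12^{2} \cdot 8 = 144 \cdot 8 = 1152$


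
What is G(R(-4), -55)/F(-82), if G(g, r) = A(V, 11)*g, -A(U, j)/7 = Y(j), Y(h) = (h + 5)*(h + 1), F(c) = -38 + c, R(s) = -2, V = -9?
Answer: -112/5 ≈ -22.400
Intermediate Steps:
Y(h) = (1 + h)*(5 + h) (Y(h) = (5 + h)*(1 + h) = (1 + h)*(5 + h))
A(U, j) = -35 - 42*j - 7*j² (A(U, j) = -7*(5 + j² + 6*j) = -35 - 42*j - 7*j²)
G(g, r) = -1344*g (G(g, r) = (-35 - 42*11 - 7*11²)*g = (-35 - 462 - 7*121)*g = (-35 - 462 - 847)*g = -1344*g)
G(R(-4), -55)/F(-82) = (-1344*(-2))/(-38 - 82) = 2688/(-120) = 2688*(-1/120) = -112/5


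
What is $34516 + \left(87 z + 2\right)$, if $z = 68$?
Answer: $40434$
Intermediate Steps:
$34516 + \left(87 z + 2\right) = 34516 + \left(87 \cdot 68 + 2\right) = 34516 + \left(5916 + 2\right) = 34516 + 5918 = 40434$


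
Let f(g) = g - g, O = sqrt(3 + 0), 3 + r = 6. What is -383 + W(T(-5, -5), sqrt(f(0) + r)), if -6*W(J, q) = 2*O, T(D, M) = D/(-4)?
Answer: -383 - sqrt(3)/3 ≈ -383.58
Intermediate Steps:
r = 3 (r = -3 + 6 = 3)
O = sqrt(3) ≈ 1.7320
T(D, M) = -D/4 (T(D, M) = D*(-1/4) = -D/4)
f(g) = 0
W(J, q) = -sqrt(3)/3
-383 + W(T(-5, -5), sqrt(f(0) + r)) = -383 - sqrt(3)/3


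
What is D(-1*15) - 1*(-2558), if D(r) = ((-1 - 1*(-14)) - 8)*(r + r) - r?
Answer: 2423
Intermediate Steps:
D(r) = 9*r (D(r) = ((-1 + 14) - 8)*(2*r) - r = (13 - 8)*(2*r) - r = 5*(2*r) - r = 10*r - r = 9*r)
D(-1*15) - 1*(-2558) = 9*(-1*15) - 1*(-2558) = 9*(-15) + 2558 = -135 + 2558 = 2423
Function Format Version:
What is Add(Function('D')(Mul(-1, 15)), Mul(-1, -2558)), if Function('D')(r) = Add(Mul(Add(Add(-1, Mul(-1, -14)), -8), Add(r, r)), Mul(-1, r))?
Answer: 2423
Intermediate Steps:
Function('D')(r) = Mul(9, r) (Function('D')(r) = Add(Mul(Add(Add(-1, 14), -8), Mul(2, r)), Mul(-1, r)) = Add(Mul(Add(13, -8), Mul(2, r)), Mul(-1, r)) = Add(Mul(5, Mul(2, r)), Mul(-1, r)) = Add(Mul(10, r), Mul(-1, r)) = Mul(9, r))
Add(Function('D')(Mul(-1, 15)), Mul(-1, -2558)) = Add(Mul(9, Mul(-1, 15)), Mul(-1, -2558)) = Add(Mul(9, -15), 2558) = Add(-135, 2558) = 2423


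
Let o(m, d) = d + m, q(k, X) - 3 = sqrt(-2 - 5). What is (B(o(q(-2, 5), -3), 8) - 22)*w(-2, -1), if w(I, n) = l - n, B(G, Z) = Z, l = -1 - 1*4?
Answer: 56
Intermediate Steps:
l = -5 (l = -1 - 4 = -5)
q(k, X) = 3 + I*sqrt(7) (q(k, X) = 3 + sqrt(-2 - 5) = 3 + sqrt(-7) = 3 + I*sqrt(7))
w(I, n) = -5 - n
(B(o(q(-2, 5), -3), 8) - 22)*w(-2, -1) = (8 - 22)*(-5 - 1*(-1)) = -14*(-5 + 1) = -14*(-4) = 56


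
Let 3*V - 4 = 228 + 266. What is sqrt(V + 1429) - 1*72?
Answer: -72 + sqrt(1595) ≈ -32.063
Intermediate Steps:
V = 166 (V = 4/3 + (228 + 266)/3 = 4/3 + (1/3)*494 = 4/3 + 494/3 = 166)
sqrt(V + 1429) - 1*72 = sqrt(166 + 1429) - 1*72 = sqrt(1595) - 72 = -72 + sqrt(1595)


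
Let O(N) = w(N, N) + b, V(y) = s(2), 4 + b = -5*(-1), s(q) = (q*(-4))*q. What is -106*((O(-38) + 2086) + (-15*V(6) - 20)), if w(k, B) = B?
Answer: -240514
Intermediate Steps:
s(q) = -4*q**2 (s(q) = (-4*q)*q = -4*q**2)
b = 1 (b = -4 - 5*(-1) = -4 + 5 = 1)
V(y) = -16 (V(y) = -4*2**2 = -4*4 = -16)
O(N) = 1 + N (O(N) = N + 1 = 1 + N)
-106*((O(-38) + 2086) + (-15*V(6) - 20)) = -106*(((1 - 38) + 2086) + (-15*(-16) - 20)) = -106*((-37 + 2086) + (240 - 20)) = -106*(2049 + 220) = -106*2269 = -240514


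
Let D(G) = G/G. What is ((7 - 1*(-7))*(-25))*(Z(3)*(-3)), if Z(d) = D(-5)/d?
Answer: 350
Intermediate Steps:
D(G) = 1
Z(d) = 1/d
((7 - 1*(-7))*(-25))*(Z(3)*(-3)) = ((7 - 1*(-7))*(-25))*(-3/3) = ((7 + 7)*(-25))*((⅓)*(-3)) = (14*(-25))*(-1) = -350*(-1) = 350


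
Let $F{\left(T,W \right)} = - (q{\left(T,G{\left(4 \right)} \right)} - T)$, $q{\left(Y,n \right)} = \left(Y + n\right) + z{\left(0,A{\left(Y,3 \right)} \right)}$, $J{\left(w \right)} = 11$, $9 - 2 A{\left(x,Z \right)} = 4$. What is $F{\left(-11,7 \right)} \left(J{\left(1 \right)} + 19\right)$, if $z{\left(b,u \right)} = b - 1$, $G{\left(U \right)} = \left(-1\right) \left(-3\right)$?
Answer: $-60$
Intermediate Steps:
$A{\left(x,Z \right)} = \frac{5}{2}$ ($A{\left(x,Z \right)} = \frac{9}{2} - 2 = \frac{5}{2}$)
$G{\left(U \right)} = 3$
$z{\left(b,u \right)} = -1 + b$ ($z{\left(b,u \right)} = b - 1 = -1 + b$)
$q{\left(Y,n \right)} = -1 + Y + n$ ($q{\left(Y,n \right)} = \left(Y + n\right) + \left(-1 + 0\right) = \left(Y + n\right) - 1 = -1 + Y + n$)
$F{\left(T,W \right)} = -2$ ($F{\left(T,W \right)} = - (\left(-1 + T + 3\right) - T) = - (\left(2 + T\right) - T) = \left(-1\right) 2 = -2$)
$F{\left(-11,7 \right)} \left(J{\left(1 \right)} + 19\right) = - 2 \left(11 + 19\right) = \left(-2\right) 30 = -60$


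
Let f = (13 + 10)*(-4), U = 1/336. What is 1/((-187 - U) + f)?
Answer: -336/93745 ≈ -0.0035842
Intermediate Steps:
U = 1/336 ≈ 0.0029762
f = -92 (f = 23*(-4) = -92)
1/((-187 - U) + f) = 1/((-187 - 1*1/336) - 92) = 1/((-187 - 1/336) - 92) = 1/(-62833/336 - 92) = 1/(-93745/336) = -336/93745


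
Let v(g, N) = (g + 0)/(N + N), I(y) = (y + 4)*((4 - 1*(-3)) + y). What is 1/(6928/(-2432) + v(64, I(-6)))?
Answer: -152/2865 ≈ -0.053054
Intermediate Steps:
I(y) = (4 + y)*(7 + y) (I(y) = (4 + y)*((4 + 3) + y) = (4 + y)*(7 + y))
v(g, N) = g/(2*N) (v(g, N) = g/((2*N)) = g*(1/(2*N)) = g/(2*N))
1/(6928/(-2432) + v(64, I(-6))) = 1/(6928/(-2432) + (½)*64/(28 + (-6)² + 11*(-6))) = 1/(6928*(-1/2432) + (½)*64/(28 + 36 - 66)) = 1/(-433/152 + (½)*64/(-2)) = 1/(-433/152 + (½)*64*(-½)) = 1/(-433/152 - 16) = 1/(-2865/152) = -152/2865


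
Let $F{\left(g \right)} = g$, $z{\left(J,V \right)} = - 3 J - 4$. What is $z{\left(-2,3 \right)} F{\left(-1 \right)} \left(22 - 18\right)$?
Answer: $-8$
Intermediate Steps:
$z{\left(J,V \right)} = -4 - 3 J$
$z{\left(-2,3 \right)} F{\left(-1 \right)} \left(22 - 18\right) = \left(-4 - -6\right) \left(-1\right) \left(22 - 18\right) = \left(-4 + 6\right) \left(-1\right) 4 = 2 \left(-1\right) 4 = \left(-2\right) 4 = -8$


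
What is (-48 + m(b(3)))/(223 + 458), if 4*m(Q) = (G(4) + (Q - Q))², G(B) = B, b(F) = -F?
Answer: -44/681 ≈ -0.064611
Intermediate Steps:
m(Q) = 4 (m(Q) = (4 + (Q - Q))²/4 = (4 + 0)²/4 = (¼)*4² = (¼)*16 = 4)
(-48 + m(b(3)))/(223 + 458) = (-48 + 4)/(223 + 458) = -44/681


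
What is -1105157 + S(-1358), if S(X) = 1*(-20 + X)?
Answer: -1106535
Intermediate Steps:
S(X) = -20 + X
-1105157 + S(-1358) = -1105157 + (-20 - 1358) = -1105157 - 1378 = -1106535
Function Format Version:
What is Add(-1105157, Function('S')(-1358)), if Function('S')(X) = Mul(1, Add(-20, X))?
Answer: -1106535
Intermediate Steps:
Function('S')(X) = Add(-20, X)
Add(-1105157, Function('S')(-1358)) = Add(-1105157, Add(-20, -1358)) = Add(-1105157, -1378) = -1106535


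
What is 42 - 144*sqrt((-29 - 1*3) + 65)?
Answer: 42 - 144*sqrt(33) ≈ -785.22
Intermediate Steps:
42 - 144*sqrt((-29 - 1*3) + 65) = 42 - 144*sqrt((-29 - 3) + 65) = 42 - 144*sqrt(-32 + 65) = 42 - 144*sqrt(33)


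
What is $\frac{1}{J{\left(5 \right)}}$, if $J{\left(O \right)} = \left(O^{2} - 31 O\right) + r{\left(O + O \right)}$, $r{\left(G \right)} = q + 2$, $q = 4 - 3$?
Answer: $- \frac{1}{127} \approx -0.007874$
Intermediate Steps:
$q = 1$
$r{\left(G \right)} = 3$ ($r{\left(G \right)} = 1 + 2 = 3$)
$J{\left(O \right)} = 3 + O^{2} - 31 O$ ($J{\left(O \right)} = \left(O^{2} - 31 O\right) + 3 = 3 + O^{2} - 31 O$)
$\frac{1}{J{\left(5 \right)}} = \frac{1}{3 + 5^{2} - 155} = \frac{1}{3 + 25 - 155} = \frac{1}{-127} = - \frac{1}{127}$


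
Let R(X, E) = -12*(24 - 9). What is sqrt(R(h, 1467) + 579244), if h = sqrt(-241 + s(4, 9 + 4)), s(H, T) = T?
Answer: 2*sqrt(144766) ≈ 760.96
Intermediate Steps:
h = 2*I*sqrt(57) (h = sqrt(-241 + (9 + 4)) = sqrt(-241 + 13) = sqrt(-228) = 2*I*sqrt(57) ≈ 15.1*I)
R(X, E) = -180 (R(X, E) = -12*15 = -180)
sqrt(R(h, 1467) + 579244) = sqrt(-180 + 579244) = sqrt(579064) = 2*sqrt(144766)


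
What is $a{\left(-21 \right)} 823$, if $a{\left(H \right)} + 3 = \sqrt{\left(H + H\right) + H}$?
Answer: $-2469 + 2469 i \sqrt{7} \approx -2469.0 + 6532.4 i$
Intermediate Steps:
$a{\left(H \right)} = -3 + \sqrt{3} \sqrt{H}$ ($a{\left(H \right)} = -3 + \sqrt{\left(H + H\right) + H} = -3 + \sqrt{2 H + H} = -3 + \sqrt{3 H} = -3 + \sqrt{3} \sqrt{H}$)
$a{\left(-21 \right)} 823 = \left(-3 + \sqrt{3} \sqrt{-21}\right) 823 = \left(-3 + \sqrt{3} i \sqrt{21}\right) 823 = \left(-3 + 3 i \sqrt{7}\right) 823 = -2469 + 2469 i \sqrt{7}$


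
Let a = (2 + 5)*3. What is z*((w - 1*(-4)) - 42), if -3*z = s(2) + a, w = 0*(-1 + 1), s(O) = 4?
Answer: 950/3 ≈ 316.67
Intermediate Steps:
a = 21 (a = 7*3 = 21)
w = 0 (w = 0*0 = 0)
z = -25/3 (z = -(4 + 21)/3 = -⅓*25 = -25/3 ≈ -8.3333)
z*((w - 1*(-4)) - 42) = -25*((0 - 1*(-4)) - 42)/3 = -25*((0 + 4) - 42)/3 = -25*(4 - 42)/3 = -25/3*(-38) = 950/3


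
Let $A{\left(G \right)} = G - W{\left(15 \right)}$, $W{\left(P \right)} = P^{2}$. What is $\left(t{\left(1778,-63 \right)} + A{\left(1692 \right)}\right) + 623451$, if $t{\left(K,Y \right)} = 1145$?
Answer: $626063$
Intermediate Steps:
$A{\left(G \right)} = -225 + G$ ($A{\left(G \right)} = G - 15^{2} = G - 225 = -225 + G$)
$\left(t{\left(1778,-63 \right)} + A{\left(1692 \right)}\right) + 623451 = \left(1145 + \left(-225 + 1692\right)\right) + 623451 = \left(1145 + 1467\right) + 623451 = 2612 + 623451 = 626063$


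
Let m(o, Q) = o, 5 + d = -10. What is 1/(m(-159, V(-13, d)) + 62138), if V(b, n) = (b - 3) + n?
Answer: 1/61979 ≈ 1.6134e-5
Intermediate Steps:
d = -15 (d = -5 - 10 = -15)
V(b, n) = -3 + b + n (V(b, n) = (-3 + b) + n = -3 + b + n)
1/(m(-159, V(-13, d)) + 62138) = 1/(-159 + 62138) = 1/61979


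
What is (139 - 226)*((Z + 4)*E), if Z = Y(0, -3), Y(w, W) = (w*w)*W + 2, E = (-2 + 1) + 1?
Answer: 0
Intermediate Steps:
E = 0 (E = -1 + 1 = 0)
Y(w, W) = 2 + W*w² (Y(w, W) = w²*W + 2 = W*w² + 2 = 2 + W*w²)
Z = 2 (Z = 2 - 3*0² = 2 - 3*0 = 2 + 0 = 2)
(139 - 226)*((Z + 4)*E) = (139 - 226)*((2 + 4)*0) = -522*0 = -87*0 = 0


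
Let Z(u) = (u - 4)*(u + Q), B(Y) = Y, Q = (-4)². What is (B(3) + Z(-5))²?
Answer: 9216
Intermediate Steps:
Q = 16
Z(u) = (-4 + u)*(16 + u) (Z(u) = (u - 4)*(u + 16) = (-4 + u)*(16 + u))
(B(3) + Z(-5))² = (3 + (-64 + (-5)² + 12*(-5)))² = (3 + (-64 + 25 - 60))² = (3 - 99)² = (-96)² = 9216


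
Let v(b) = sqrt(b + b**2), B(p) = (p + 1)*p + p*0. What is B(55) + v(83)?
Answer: 3080 + 2*sqrt(1743) ≈ 3163.5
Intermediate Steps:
B(p) = p*(1 + p) (B(p) = (1 + p)*p + 0 = p*(1 + p) + 0 = p*(1 + p))
B(55) + v(83) = 55*(1 + 55) + sqrt(83*(1 + 83)) = 55*56 + sqrt(83*84) = 3080 + sqrt(6972) = 3080 + 2*sqrt(1743)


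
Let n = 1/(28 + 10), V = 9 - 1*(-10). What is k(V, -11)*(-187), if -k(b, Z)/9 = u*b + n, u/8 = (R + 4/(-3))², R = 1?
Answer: 1081795/38 ≈ 28468.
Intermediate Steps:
V = 19 (V = 9 + 10 = 19)
n = 1/38 ≈ 0.026316
u = 8/9 (u = 8*(1 + 4/(-3))² = 8*(1 + 4*(-⅓))² = 8*(1 - 4/3)² = 8*(-⅓)² = 8*(⅑) = 8/9 ≈ 0.88889)
k(b, Z) = -9/38 - 8*b (k(b, Z) = -9*(8*b/9 + 1/38) = -9*(1/38 + 8*b/9) = -9/38 - 8*b)
k(V, -11)*(-187) = (-9/38 - 8*19)*(-187) = (-9/38 - 152)*(-187) = -5785/38*(-187) = 1081795/38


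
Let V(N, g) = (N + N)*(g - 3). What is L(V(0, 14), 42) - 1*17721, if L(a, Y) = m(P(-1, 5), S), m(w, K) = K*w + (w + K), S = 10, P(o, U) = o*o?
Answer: -17700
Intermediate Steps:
P(o, U) = o**2
m(w, K) = K + w + K*w (m(w, K) = K*w + (K + w) = K + w + K*w)
V(N, g) = 2*N*(-3 + g) (V(N, g) = (2*N)*(-3 + g) = 2*N*(-3 + g))
L(a, Y) = 21 (L(a, Y) = 10 + (-1)**2 + 10*(-1)**2 = 10 + 1 + 10*1 = 10 + 1 + 10 = 21)
L(V(0, 14), 42) - 1*17721 = 21 - 1*17721 = 21 - 17721 = -17700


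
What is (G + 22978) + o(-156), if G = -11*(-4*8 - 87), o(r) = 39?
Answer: 24326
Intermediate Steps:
G = 1309 (G = -11*(-32 - 87) = -11*(-119) = 1309)
(G + 22978) + o(-156) = (1309 + 22978) + 39 = 24287 + 39 = 24326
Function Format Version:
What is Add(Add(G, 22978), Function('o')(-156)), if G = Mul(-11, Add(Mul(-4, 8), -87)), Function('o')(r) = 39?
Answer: 24326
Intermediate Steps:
G = 1309 (G = Mul(-11, Add(-32, -87)) = Mul(-11, -119) = 1309)
Add(Add(G, 22978), Function('o')(-156)) = Add(Add(1309, 22978), 39) = Add(24287, 39) = 24326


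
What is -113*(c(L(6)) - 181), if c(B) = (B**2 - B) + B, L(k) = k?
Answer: 16385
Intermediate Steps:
c(B) = B**2
-113*(c(L(6)) - 181) = -113*(6**2 - 181) = -113*(36 - 181) = -113*(-145) = 16385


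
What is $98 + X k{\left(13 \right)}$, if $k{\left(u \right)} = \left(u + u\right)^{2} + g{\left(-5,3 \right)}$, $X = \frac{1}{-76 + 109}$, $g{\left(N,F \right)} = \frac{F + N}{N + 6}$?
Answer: $\frac{3908}{33} \approx 118.42$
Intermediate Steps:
$g{\left(N,F \right)} = \frac{F + N}{6 + N}$
$X = \frac{1}{33} \approx 0.030303$
$k{\left(u \right)} = -2 + 4 u^{2}$ ($k{\left(u \right)} = \left(u + u\right)^{2} + \frac{3 - 5}{6 - 5} = \left(2 u\right)^{2} + 1^{-1} \left(-2\right) = 4 u^{2} + 1 \left(-2\right) = 4 u^{2} - 2 = -2 + 4 u^{2}$)
$98 + X k{\left(13 \right)} = 98 + \frac{-2 + 4 \cdot 13^{2}}{33} = 98 + \frac{-2 + 4 \cdot 169}{33} = 98 + \frac{-2 + 676}{33} = 98 + \frac{1}{33} \cdot 674 = 98 + \frac{674}{33} = \frac{3908}{33}$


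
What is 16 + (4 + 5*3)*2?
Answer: 54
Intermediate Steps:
16 + (4 + 5*3)*2 = 16 + (4 + 15)*2 = 16 + 19*2 = 16 + 38 = 54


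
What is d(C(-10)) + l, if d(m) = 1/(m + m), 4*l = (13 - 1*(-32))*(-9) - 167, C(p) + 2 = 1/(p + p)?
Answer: -5873/41 ≈ -143.24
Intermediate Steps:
C(p) = -2 + 1/(2*p) (C(p) = -2 + 1/(p + p) = -2 + 1/(2*p))
l = -143 (l = ((13 - 1*(-32))*(-9) - 167)/4 = ((13 + 32)*(-9) - 167)/4 = (45*(-9) - 167)/4 = (-405 - 167)/4 = (¼)*(-572) = -143)
d(m) = 1/(2*m)
d(C(-10)) + l = 1/(2*(-2 + (½)/(-10))) - 143 = 1/(2*(-2 + (½)*(-⅒))) - 143 = 1/(2*(-2 - 1/20)) - 143 = 1/(2*(-41/20)) - 143 = (½)*(-20/41) - 143 = -10/41 - 143 = -5873/41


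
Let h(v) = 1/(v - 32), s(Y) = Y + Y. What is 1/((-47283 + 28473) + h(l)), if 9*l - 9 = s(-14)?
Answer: -307/5774679 ≈ -5.3163e-5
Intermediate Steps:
s(Y) = 2*Y
l = -19/9 (l = 1 + (2*(-14))/9 = 1 + (⅑)*(-28) = 1 - 28/9 = -19/9 ≈ -2.1111)
h(v) = 1/(-32 + v)
1/((-47283 + 28473) + h(l)) = 1/((-47283 + 28473) + 1/(-32 - 19/9)) = 1/(-18810 + 1/(-307/9)) = 1/(-18810 - 9/307) = 1/(-5774679/307) = -307/5774679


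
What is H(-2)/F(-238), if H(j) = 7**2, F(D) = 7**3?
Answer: 1/7 ≈ 0.14286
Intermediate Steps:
F(D) = 343
H(j) = 49
H(-2)/F(-238) = 49/343 = 49*(1/343) = 1/7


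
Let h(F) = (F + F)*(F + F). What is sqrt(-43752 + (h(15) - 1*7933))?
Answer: I*sqrt(50785) ≈ 225.36*I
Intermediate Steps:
h(F) = 4*F**2 (h(F) = (2*F)*(2*F) = 4*F**2)
sqrt(-43752 + (h(15) - 1*7933)) = sqrt(-43752 + (4*15**2 - 1*7933)) = sqrt(-43752 + (4*225 - 7933)) = sqrt(-43752 + (900 - 7933)) = sqrt(-43752 - 7033) = sqrt(-50785) = I*sqrt(50785)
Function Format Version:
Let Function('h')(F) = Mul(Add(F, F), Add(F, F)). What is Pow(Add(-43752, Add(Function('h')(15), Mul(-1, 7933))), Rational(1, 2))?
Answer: Mul(I, Pow(50785, Rational(1, 2))) ≈ Mul(225.36, I)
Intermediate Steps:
Function('h')(F) = Mul(4, Pow(F, 2)) (Function('h')(F) = Mul(Mul(2, F), Mul(2, F)) = Mul(4, Pow(F, 2)))
Pow(Add(-43752, Add(Function('h')(15), Mul(-1, 7933))), Rational(1, 2)) = Pow(Add(-43752, Add(Mul(4, Pow(15, 2)), Mul(-1, 7933))), Rational(1, 2)) = Pow(Add(-43752, Add(Mul(4, 225), -7933)), Rational(1, 2)) = Pow(Add(-43752, Add(900, -7933)), Rational(1, 2)) = Pow(Add(-43752, -7033), Rational(1, 2)) = Pow(-50785, Rational(1, 2)) = Mul(I, Pow(50785, Rational(1, 2)))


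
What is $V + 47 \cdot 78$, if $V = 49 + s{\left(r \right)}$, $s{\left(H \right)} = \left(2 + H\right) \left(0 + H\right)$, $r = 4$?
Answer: $3739$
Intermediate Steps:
$s{\left(H \right)} = H \left(2 + H\right)$ ($s{\left(H \right)} = \left(2 + H\right) H = H \left(2 + H\right)$)
$V = 73$ ($V = 49 + 4 \left(2 + 4\right) = 49 + 4 \cdot 6 = 49 + 24 = 73$)
$V + 47 \cdot 78 = 73 + 47 \cdot 78 = 73 + 3666 = 3739$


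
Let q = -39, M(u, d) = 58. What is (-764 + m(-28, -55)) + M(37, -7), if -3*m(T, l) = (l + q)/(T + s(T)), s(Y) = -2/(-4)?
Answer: -116678/165 ≈ -707.14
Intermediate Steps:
s(Y) = ½ (s(Y) = -2*(-¼) = ½)
m(T, l) = -(-39 + l)/(3*(½ + T)) (m(T, l) = -(l - 39)/(3*(T + ½)) = -(-39 + l)/(3*(½ + T)))
(-764 + m(-28, -55)) + M(37, -7) = (-764 + 2*(39 - 1*(-55))/(3*(1 + 2*(-28)))) + 58 = (-764 + 2*(39 + 55)/(3*(1 - 56))) + 58 = (-764 + (⅔)*94/(-55)) + 58 = (-764 + (⅔)*(-1/55)*94) + 58 = (-764 - 188/165) + 58 = -126248/165 + 58 = -116678/165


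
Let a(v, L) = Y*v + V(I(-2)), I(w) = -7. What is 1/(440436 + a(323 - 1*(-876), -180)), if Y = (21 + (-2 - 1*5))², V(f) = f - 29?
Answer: 1/675404 ≈ 1.4806e-6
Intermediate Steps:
V(f) = -29 + f
Y = 196 (Y = (21 + (-2 - 5))² = (21 - 7)² = 14² = 196)
a(v, L) = -36 + 196*v (a(v, L) = 196*v + (-29 - 7) = 196*v - 36 = -36 + 196*v)
1/(440436 + a(323 - 1*(-876), -180)) = 1/(440436 + (-36 + 196*(323 - 1*(-876)))) = 1/(440436 + (-36 + 196*(323 + 876))) = 1/(440436 + (-36 + 196*1199)) = 1/(440436 + (-36 + 235004)) = 1/(440436 + 234968) = 1/675404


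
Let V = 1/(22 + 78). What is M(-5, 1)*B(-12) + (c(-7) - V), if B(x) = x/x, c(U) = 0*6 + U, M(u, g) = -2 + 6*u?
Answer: -3901/100 ≈ -39.010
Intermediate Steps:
c(U) = U (c(U) = 0 + U = U)
B(x) = 1
V = 1/100 ≈ 0.010000
M(-5, 1)*B(-12) + (c(-7) - V) = (-2 + 6*(-5))*1 + (-7 - 1*1/100) = (-2 - 30)*1 + (-7 - 1/100) = -32*1 - 701/100 = -32 - 701/100 = -3901/100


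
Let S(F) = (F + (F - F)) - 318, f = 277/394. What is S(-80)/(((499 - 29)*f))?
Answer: -78406/65095 ≈ -1.2045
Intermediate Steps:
f = 277/394 (f = 277*(1/394) = 277/394 ≈ 0.70305)
S(F) = -318 + F (S(F) = (F + 0) - 318 = F - 318 = -318 + F)
S(-80)/(((499 - 29)*f)) = (-318 - 80)/(((499 - 29)*(277/394))) = -398/(470*(277/394)) = -398/65095/197 = -398*197/65095 = -78406/65095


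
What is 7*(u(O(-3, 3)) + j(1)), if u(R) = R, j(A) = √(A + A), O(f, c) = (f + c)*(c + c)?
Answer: 7*√2 ≈ 9.8995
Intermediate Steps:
O(f, c) = 2*c*(c + f) (O(f, c) = (c + f)*(2*c) = 2*c*(c + f))
j(A) = √2*√A (j(A) = √(2*A) = √2*√A)
7*(u(O(-3, 3)) + j(1)) = 7*(2*3*(3 - 3) + √2*√1) = 7*(2*3*0 + √2*1) = 7*(0 + √2) = 7*√2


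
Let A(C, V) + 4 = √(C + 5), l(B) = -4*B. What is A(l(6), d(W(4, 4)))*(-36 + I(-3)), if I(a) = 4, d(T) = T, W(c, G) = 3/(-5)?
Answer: 128 - 32*I*√19 ≈ 128.0 - 139.48*I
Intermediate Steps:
W(c, G) = -⅗ (W(c, G) = 3*(-⅕) = -⅗)
A(C, V) = -4 + √(5 + C) (A(C, V) = -4 + √(C + 5) = -4 + √(5 + C))
A(l(6), d(W(4, 4)))*(-36 + I(-3)) = (-4 + √(5 - 4*6))*(-36 + 4) = (-4 + √(5 - 24))*(-32) = (-4 + √(-19))*(-32) = (-4 + I*√19)*(-32) = 128 - 32*I*√19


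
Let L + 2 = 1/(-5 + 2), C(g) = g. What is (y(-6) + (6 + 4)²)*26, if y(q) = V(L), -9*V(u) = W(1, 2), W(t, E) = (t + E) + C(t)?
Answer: 23296/9 ≈ 2588.4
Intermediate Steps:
W(t, E) = E + 2*t (W(t, E) = (t + E) + t = (E + t) + t = E + 2*t)
L = -7/3 (L = -2 + 1/(-5 + 2) = -2 + 1/(-3) = -2 - ⅓ = -7/3 ≈ -2.3333)
V(u) = -4/9 (V(u) = -(2 + 2*1)/9 = -(2 + 2)/9 = -⅑*4 = -4/9)
y(q) = -4/9
(y(-6) + (6 + 4)²)*26 = (-4/9 + (6 + 4)²)*26 = (-4/9 + 10²)*26 = (-4/9 + 100)*26 = (896/9)*26 = 23296/9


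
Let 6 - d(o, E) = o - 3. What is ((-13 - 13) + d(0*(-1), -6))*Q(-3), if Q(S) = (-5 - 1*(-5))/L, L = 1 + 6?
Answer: 0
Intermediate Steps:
L = 7
d(o, E) = 9 - o (d(o, E) = 6 - (o - 3) = 6 - (-3 + o) = 6 + (3 - o) = 9 - o)
Q(S) = 0 (Q(S) = (-5 - 1*(-5))/7 = (-5 + 5)*(⅐) = 0*(⅐) = 0)
((-13 - 13) + d(0*(-1), -6))*Q(-3) = ((-13 - 13) + (9 - 0*(-1)))*0 = (-26 + (9 - 1*0))*0 = (-26 + (9 + 0))*0 = (-26 + 9)*0 = -17*0 = 0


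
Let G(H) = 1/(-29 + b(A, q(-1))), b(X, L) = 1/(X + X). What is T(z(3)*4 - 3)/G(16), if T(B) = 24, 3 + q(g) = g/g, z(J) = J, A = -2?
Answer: -702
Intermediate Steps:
q(g) = -2 (q(g) = -3 + g/g = -3 + 1 = -2)
b(X, L) = 1/(2*X)
G(H) = -4/117 (G(H) = 1/(-29 + (½)/(-2)) = 1/(-29 + (½)*(-½)) = 1/(-29 - ¼) = 1/(-117/4) = -4/117)
T(z(3)*4 - 3)/G(16) = 24/(-4/117) = 24*(-117/4) = -702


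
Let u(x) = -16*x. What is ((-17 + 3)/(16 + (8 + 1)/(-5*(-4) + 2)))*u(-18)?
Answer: -88704/361 ≈ -245.72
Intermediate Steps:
((-17 + 3)/(16 + (8 + 1)/(-5*(-4) + 2)))*u(-18) = ((-17 + 3)/(16 + (8 + 1)/(-5*(-4) + 2)))*(-16*(-18)) = -14/(16 + 9/(20 + 2))*288 = -14/(16 + 9/22)*288 = -14/361/22*288 = -14*22/361*288 = -308/361*288 = -88704/361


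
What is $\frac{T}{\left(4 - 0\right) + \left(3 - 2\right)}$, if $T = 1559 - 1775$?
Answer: $- \frac{216}{5} \approx -43.2$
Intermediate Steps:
$T = -216$
$\frac{T}{\left(4 - 0\right) + \left(3 - 2\right)} = \frac{1}{\left(4 - 0\right) + \left(3 - 2\right)} \left(-216\right) = \frac{1}{\left(4 + 0\right) + \left(3 - 2\right)} \left(-216\right) = \frac{1}{4 + 1} \left(-216\right) = \frac{1}{5} \left(-216\right) = - \frac{216}{5}$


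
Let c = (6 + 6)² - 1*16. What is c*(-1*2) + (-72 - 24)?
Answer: -352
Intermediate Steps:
c = 128 (c = 12² - 16 = 144 - 16 = 128)
c*(-1*2) + (-72 - 24) = 128*(-1*2) + (-72 - 24) = 128*(-2) - 96 = -256 - 96 = -352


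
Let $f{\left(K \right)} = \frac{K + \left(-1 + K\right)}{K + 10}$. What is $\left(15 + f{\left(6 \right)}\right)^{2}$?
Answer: $\frac{63001}{256} \approx 246.1$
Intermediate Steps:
$f{\left(K \right)} = \frac{-1 + 2 K}{10 + K}$
$\left(15 + f{\left(6 \right)}\right)^{2} = \left(15 + \frac{-1 + 2 \cdot 6}{10 + 6}\right)^{2} = \left(15 + \frac{-1 + 12}{16}\right)^{2} = \left(15 + \frac{1}{16} \cdot 11\right)^{2} = \left(15 + \frac{11}{16}\right)^{2} = \left(\frac{251}{16}\right)^{2} = \frac{63001}{256}$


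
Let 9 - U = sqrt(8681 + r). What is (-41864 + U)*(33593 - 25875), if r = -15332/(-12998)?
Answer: -323036890 - 7718*sqrt(366709227015)/6499 ≈ -3.2376e+8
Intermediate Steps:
r = 7666/6499 (r = -15332*(-1/12998) = 7666/6499 ≈ 1.1796)
U = 9 - sqrt(366709227015)/6499 (U = 9 - sqrt(8681 + 7666/6499) = 9 - sqrt(56425485/6499) = 9 - sqrt(366709227015)/6499 ≈ -84.178)
(-41864 + U)*(33593 - 25875) = (-41864 + (9 - sqrt(366709227015)/6499))*(33593 - 25875) = (-41855 - sqrt(366709227015)/6499)*7718 = -323036890 - 7718*sqrt(366709227015)/6499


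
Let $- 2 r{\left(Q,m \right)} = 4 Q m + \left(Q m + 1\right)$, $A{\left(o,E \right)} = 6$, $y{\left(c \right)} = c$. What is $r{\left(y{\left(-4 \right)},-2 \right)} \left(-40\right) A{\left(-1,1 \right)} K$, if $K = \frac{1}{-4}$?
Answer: $-1230$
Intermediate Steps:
$r{\left(Q,m \right)} = - \frac{1}{2} - \frac{5 Q m}{2}$ ($r{\left(Q,m \right)} = - \frac{4 Q m + \left(Q m + 1\right)}{2} = - \frac{4 Q m + \left(1 + Q m\right)}{2} = - \frac{1 + 5 Q m}{2} = - \frac{1}{2} - \frac{5 Q m}{2}$)
$K = - \frac{1}{4} \approx -0.25$
$r{\left(y{\left(-4 \right)},-2 \right)} \left(-40\right) A{\left(-1,1 \right)} K = \left(- \frac{1}{2} - \left(-10\right) \left(-2\right)\right) \left(-40\right) 6 \left(- \frac{1}{4}\right) = \left(- \frac{1}{2} - 20\right) \left(-40\right) \left(- \frac{3}{2}\right) = \left(- \frac{41}{2}\right) \left(-40\right) \left(- \frac{3}{2}\right) = 820 \left(- \frac{3}{2}\right) = -1230$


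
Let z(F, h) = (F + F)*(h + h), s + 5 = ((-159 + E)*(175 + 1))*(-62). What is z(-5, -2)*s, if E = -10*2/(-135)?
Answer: 1872057320/27 ≈ 6.9335e+7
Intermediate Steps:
E = 4/27 (E = -20*(-1/135) = 4/27 ≈ 0.14815)
s = 46801433/27 (s = -5 + ((-159 + 4/27)*(175 + 1))*(-62) = -5 - 4289/27*176*(-62) = -5 - 754864/27*(-62) = -5 + 46801568/27 = 46801433/27 ≈ 1.7334e+6)
z(F, h) = 4*F*h (z(F, h) = (2*F)*(2*h) = 4*F*h)
z(-5, -2)*s = (4*(-5)*(-2))*(46801433/27) = 40*(46801433/27) = 1872057320/27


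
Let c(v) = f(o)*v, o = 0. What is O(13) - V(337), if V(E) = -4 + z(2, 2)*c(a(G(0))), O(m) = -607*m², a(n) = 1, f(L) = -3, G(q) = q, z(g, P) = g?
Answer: -102573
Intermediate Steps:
c(v) = -3*v
V(E) = -10 (V(E) = -4 + 2*(-3*1) = -4 + 2*(-3) = -4 - 6 = -10)
O(13) - V(337) = -607*13² - 1*(-10) = -607*169 + 10 = -102583 + 10 = -102573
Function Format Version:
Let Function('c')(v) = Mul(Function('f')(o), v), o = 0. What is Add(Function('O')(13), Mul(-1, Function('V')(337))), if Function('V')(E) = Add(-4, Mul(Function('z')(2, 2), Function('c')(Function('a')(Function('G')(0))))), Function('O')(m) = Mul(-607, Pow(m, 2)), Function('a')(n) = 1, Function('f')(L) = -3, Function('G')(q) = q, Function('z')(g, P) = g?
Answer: -102573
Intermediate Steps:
Function('c')(v) = Mul(-3, v)
Function('V')(E) = -10 (Function('V')(E) = Add(-4, Mul(2, Mul(-3, 1))) = Add(-4, Mul(2, -3)) = Add(-4, -6) = -10)
Add(Function('O')(13), Mul(-1, Function('V')(337))) = Add(Mul(-607, Pow(13, 2)), Mul(-1, -10)) = Add(Mul(-607, 169), 10) = Add(-102583, 10) = -102573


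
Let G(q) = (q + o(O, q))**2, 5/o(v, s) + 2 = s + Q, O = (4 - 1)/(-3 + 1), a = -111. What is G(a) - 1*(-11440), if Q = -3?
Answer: 319856801/13456 ≈ 23771.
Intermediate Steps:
O = -3/2 (O = 3/(-2) = 3*(-1/2) = -3/2 ≈ -1.5000)
o(v, s) = 5/(-5 + s) (o(v, s) = 5/(-2 + (s - 3)) = 5/(-2 + (-3 + s)) = 5/(-5 + s))
G(q) = (q + 5/(-5 + q))**2
G(a) - 1*(-11440) = (-111 + 5/(-5 - 111))**2 - 1*(-11440) = (-111 + 5/(-116))**2 + 11440 = (-111 + 5*(-1/116))**2 + 11440 = (-111 - 5/116)**2 + 11440 = (-12881/116)**2 + 11440 = 165920161/13456 + 11440 = 319856801/13456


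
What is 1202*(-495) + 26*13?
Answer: -594652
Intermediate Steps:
1202*(-495) + 26*13 = -594990 + 338 = -594652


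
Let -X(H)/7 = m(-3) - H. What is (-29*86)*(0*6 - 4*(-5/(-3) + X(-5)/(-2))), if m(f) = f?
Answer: 259376/3 ≈ 86459.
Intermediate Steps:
X(H) = 21 + 7*H (X(H) = -7*(-3 - H) = 21 + 7*H)
(-29*86)*(0*6 - 4*(-5/(-3) + X(-5)/(-2))) = (-29*86)*(0*6 - 4*(-5/(-3) + (21 + 7*(-5))/(-2))) = -2494*(0 - 4*(-5*(-1/3) + (21 - 35)*(-1/2))) = -2494*(0 - 4*(5/3 - 14*(-1/2))) = -2494*(0 - 4*(5/3 + 7)) = -2494*(0 - 4*26/3) = -2494*(0 - 104/3) = -2494*(-104/3) = 259376/3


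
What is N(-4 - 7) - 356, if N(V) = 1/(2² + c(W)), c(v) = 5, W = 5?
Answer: -3203/9 ≈ -355.89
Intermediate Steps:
N(V) = ⅑ (N(V) = 1/(2² + 5) = 1/(4 + 5) = 1/9 = ⅑)
N(-4 - 7) - 356 = ⅑ - 356 = -3203/9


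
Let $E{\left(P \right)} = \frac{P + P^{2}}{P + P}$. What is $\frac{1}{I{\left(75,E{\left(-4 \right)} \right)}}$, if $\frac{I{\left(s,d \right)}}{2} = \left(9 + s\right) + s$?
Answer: $\frac{1}{318} \approx 0.0031447$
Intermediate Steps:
$E{\left(P \right)} = \frac{P + P^{2}}{2 P}$
$I{\left(s,d \right)} = 18 + 4 s$ ($I{\left(s,d \right)} = 2 \left(\left(9 + s\right) + s\right) = 2 \left(9 + 2 s\right) = 18 + 4 s$)
$\frac{1}{I{\left(75,E{\left(-4 \right)} \right)}} = \frac{1}{18 + 4 \cdot 75} = \frac{1}{18 + 300} = \frac{1}{318}$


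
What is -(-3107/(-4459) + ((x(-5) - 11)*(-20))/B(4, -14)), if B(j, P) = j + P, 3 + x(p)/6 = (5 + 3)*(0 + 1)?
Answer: -13273/343 ≈ -38.697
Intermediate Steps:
x(p) = 30 (x(p) = -18 + 6*((5 + 3)*(0 + 1)) = -18 + 6*(8*1) = -18 + 6*8 = -18 + 48 = 30)
B(j, P) = P + j
-(-3107/(-4459) + ((x(-5) - 11)*(-20))/B(4, -14)) = -(-3107/(-4459) + ((30 - 11)*(-20))/(-14 + 4)) = -(-3107*(-1/4459) + (19*(-20))/(-10)) = -(239/343 - 380*(-⅒)) = -(239/343 + 38) = -1*13273/343 = -13273/343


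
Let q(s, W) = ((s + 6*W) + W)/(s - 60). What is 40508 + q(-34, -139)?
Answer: 3808759/94 ≈ 40519.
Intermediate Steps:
q(s, W) = (s + 7*W)/(-60 + s)
40508 + q(-34, -139) = 40508 + (-34 + 7*(-139))/(-60 - 34) = 40508 + (-34 - 973)/(-94) = 40508 - 1/94*(-1007) = 40508 + 1007/94 = 3808759/94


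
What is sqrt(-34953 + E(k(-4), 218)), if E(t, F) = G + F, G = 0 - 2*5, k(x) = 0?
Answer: I*sqrt(34745) ≈ 186.4*I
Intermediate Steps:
G = -10 (G = 0 - 10 = -10)
E(t, F) = -10 + F
sqrt(-34953 + E(k(-4), 218)) = sqrt(-34953 + (-10 + 218)) = sqrt(-34953 + 208) = sqrt(-34745) = I*sqrt(34745)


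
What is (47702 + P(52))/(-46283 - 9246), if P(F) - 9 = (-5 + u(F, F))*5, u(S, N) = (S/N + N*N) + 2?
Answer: -61221/55529 ≈ -1.1025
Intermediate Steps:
u(S, N) = 2 + N² + S/N (u(S, N) = (S/N + N²) + 2 = (N² + S/N) + 2 = 2 + N² + S/N)
P(F) = -1 + 5*F² (P(F) = 9 + (-5 + (2 + F² + F/F))*5 = 9 + (-5 + (2 + F² + 1))*5 = 9 + (-5 + (3 + F²))*5 = 9 + (-2 + F²)*5 = 9 + (-10 + 5*F²) = -1 + 5*F²)
(47702 + P(52))/(-46283 - 9246) = (47702 + (-1 + 5*52²))/(-46283 - 9246) = (47702 + (-1 + 5*2704))/(-55529) = (47702 + (-1 + 13520))*(-1/55529) = (47702 + 13519)*(-1/55529) = 61221*(-1/55529) = -61221/55529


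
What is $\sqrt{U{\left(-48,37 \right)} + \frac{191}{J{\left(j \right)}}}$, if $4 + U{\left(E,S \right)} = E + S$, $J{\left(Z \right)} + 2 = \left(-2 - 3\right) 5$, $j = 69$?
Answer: $\frac{2 i \sqrt{447}}{9} \approx 4.6983 i$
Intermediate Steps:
$J{\left(Z \right)} = -27$ ($J{\left(Z \right)} = -2 + \left(-2 - 3\right) 5 = -2 - 25 = -27$)
$U{\left(E,S \right)} = -4 + E + S$ ($U{\left(E,S \right)} = -4 + \left(E + S\right) = -4 + E + S$)
$\sqrt{U{\left(-48,37 \right)} + \frac{191}{J{\left(j \right)}}} = \sqrt{\left(-4 - 48 + 37\right) + \frac{191}{-27}} = \sqrt{-15 + 191 \left(- \frac{1}{27}\right)} = \sqrt{-15 - \frac{191}{27}} = \sqrt{- \frac{596}{27}} = \frac{2 i \sqrt{447}}{9}$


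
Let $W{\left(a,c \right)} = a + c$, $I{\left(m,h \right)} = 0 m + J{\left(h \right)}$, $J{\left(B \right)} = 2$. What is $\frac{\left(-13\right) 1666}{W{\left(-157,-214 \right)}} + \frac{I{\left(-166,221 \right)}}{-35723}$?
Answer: $\frac{110526856}{1893319} \approx 58.377$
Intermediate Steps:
$I{\left(m,h \right)} = 2$ ($I{\left(m,h \right)} = 0 m + 2 = 0 + 2 = 2$)
$\frac{\left(-13\right) 1666}{W{\left(-157,-214 \right)}} + \frac{I{\left(-166,221 \right)}}{-35723} = \frac{\left(-13\right) 1666}{-157 - 214} + \frac{2}{-35723} = - \frac{21658}{-371} + 2 \left(- \frac{1}{35723}\right) = \left(-21658\right) \left(- \frac{1}{371}\right) - \frac{2}{35723} = \frac{3094}{53} - \frac{2}{35723} = \frac{110526856}{1893319}$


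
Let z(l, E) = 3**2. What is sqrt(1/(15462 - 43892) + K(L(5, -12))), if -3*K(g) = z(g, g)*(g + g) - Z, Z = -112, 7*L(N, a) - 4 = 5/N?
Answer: I*sqrt(14834906512230)/597030 ≈ 6.4513*I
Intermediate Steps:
z(l, E) = 9
L(N, a) = 4/7 + 5/(7*N) (L(N, a) = 4/7 + (5/N)/7 = 4/7 + 5/(7*N))
K(g) = -112/3 - 6*g (K(g) = -(9*(g + g) - 1*(-112))/3 = -(9*(2*g) + 112)/3 = -(18*g + 112)/3 = -(112 + 18*g)/3 = -112/3 - 6*g)
sqrt(1/(15462 - 43892) + K(L(5, -12))) = sqrt(1/(15462 - 43892) + (-112/3 - 6*(5 + 4*5)/(7*5))) = sqrt(1/(-28430) + (-112/3 - 6*(5 + 20)/(7*5))) = sqrt(-1/28430 + (-112/3 - 6*25/(7*5))) = sqrt(-1/28430 + (-112/3 - 6*5/7)) = sqrt(-1/28430 + (-112/3 - 30/7)) = sqrt(-1/28430 - 874/21) = sqrt(-24847841/597030) = I*sqrt(14834906512230)/597030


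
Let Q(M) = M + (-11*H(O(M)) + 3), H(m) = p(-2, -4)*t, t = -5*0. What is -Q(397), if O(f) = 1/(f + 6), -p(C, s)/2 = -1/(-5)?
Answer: -400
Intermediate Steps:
t = 0
p(C, s) = -⅖ (p(C, s) = -(-2)/(-5) = -(-2)*(-1)/5 = -2*⅕ = -⅖)
O(f) = 1/(6 + f)
H(m) = 0 (H(m) = -⅖*0 = 0)
Q(M) = 3 + M (Q(M) = M + (-11*0 + 3) = M + (0 + 3) = M + 3 = 3 + M)
-Q(397) = -(3 + 397) = -1*400 = -400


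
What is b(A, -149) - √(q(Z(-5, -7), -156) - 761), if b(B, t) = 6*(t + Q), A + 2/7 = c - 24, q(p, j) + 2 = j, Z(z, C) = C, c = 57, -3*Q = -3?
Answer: -888 - I*√919 ≈ -888.0 - 30.315*I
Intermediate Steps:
Q = 1 (Q = -⅓*(-3) = 1)
q(p, j) = -2 + j
A = 229/7 (A = -2/7 + (57 - 24) = -2/7 + 33 = 229/7 ≈ 32.714)
b(B, t) = 6 + 6*t (b(B, t) = 6*(t + 1) = 6*(1 + t) = 6 + 6*t)
b(A, -149) - √(q(Z(-5, -7), -156) - 761) = (6 + 6*(-149)) - √((-2 - 156) - 761) = (6 - 894) - √(-158 - 761) = -888 - √(-919) = -888 - I*√919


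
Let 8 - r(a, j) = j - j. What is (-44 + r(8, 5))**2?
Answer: 1296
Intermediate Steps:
r(a, j) = 8 (r(a, j) = 8 - (j - j) = 8 - 1*0 = 8 + 0 = 8)
(-44 + r(8, 5))**2 = (-44 + 8)**2 = (-36)**2 = 1296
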